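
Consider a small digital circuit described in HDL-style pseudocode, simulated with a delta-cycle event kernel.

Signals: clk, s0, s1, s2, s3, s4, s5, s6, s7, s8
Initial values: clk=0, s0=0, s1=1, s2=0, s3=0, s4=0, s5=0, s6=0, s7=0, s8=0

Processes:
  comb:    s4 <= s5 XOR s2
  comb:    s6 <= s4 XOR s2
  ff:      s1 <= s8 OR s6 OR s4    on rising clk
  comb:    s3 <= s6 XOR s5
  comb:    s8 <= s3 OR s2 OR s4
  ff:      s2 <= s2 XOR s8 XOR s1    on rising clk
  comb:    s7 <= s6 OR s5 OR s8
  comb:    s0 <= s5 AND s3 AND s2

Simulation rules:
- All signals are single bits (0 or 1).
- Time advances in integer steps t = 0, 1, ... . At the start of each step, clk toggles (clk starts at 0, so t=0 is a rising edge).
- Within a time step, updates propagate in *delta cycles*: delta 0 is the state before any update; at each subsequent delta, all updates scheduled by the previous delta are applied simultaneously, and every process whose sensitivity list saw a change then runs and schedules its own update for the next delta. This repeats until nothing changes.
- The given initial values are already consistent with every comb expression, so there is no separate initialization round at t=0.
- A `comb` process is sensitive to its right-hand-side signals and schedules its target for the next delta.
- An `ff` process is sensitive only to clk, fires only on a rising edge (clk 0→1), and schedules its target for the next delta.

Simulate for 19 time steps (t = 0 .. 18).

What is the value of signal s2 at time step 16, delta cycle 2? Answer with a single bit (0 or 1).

t0.Δ0 clk=0 s8=0 s1=1 s4=0 s3=0 s6=0 s0=0 s7=0 s2=0 s5=0
t0.Δ1 clk=1 s8=0 s1=1 s4=0 s3=0 s6=0 s0=0 s7=0 s2=0 s5=0
t0.Δ2 clk=1 s8=0 s1=0 s4=0 s3=0 s6=0 s0=0 s7=0 s2=1 s5=0
t0.Δ3 clk=1 s8=1 s1=0 s4=1 s3=0 s6=1 s0=0 s7=0 s2=1 s5=0
t0.Δ4 clk=1 s8=1 s1=0 s4=1 s3=1 s6=0 s0=0 s7=1 s2=1 s5=0
t0.Δ5 clk=1 s8=1 s1=0 s4=1 s3=0 s6=0 s0=0 s7=1 s2=1 s5=0
t1.Δ0 clk=1 s8=1 s1=0 s4=1 s3=0 s6=0 s0=0 s7=1 s2=1 s5=0
t1.Δ1 clk=0 s8=1 s1=0 s4=1 s3=0 s6=0 s0=0 s7=1 s2=1 s5=0
t2.Δ0 clk=0 s8=1 s1=0 s4=1 s3=0 s6=0 s0=0 s7=1 s2=1 s5=0
t2.Δ1 clk=1 s8=1 s1=0 s4=1 s3=0 s6=0 s0=0 s7=1 s2=1 s5=0
t2.Δ2 clk=1 s8=1 s1=1 s4=1 s3=0 s6=0 s0=0 s7=1 s2=0 s5=0
t2.Δ3 clk=1 s8=1 s1=1 s4=0 s3=0 s6=1 s0=0 s7=1 s2=0 s5=0
t2.Δ4 clk=1 s8=0 s1=1 s4=0 s3=1 s6=0 s0=0 s7=1 s2=0 s5=0
t2.Δ5 clk=1 s8=1 s1=1 s4=0 s3=0 s6=0 s0=0 s7=0 s2=0 s5=0
t2.Δ6 clk=1 s8=0 s1=1 s4=0 s3=0 s6=0 s0=0 s7=1 s2=0 s5=0
t2.Δ7 clk=1 s8=0 s1=1 s4=0 s3=0 s6=0 s0=0 s7=0 s2=0 s5=0
t3.Δ0 clk=1 s8=0 s1=1 s4=0 s3=0 s6=0 s0=0 s7=0 s2=0 s5=0
t3.Δ1 clk=0 s8=0 s1=1 s4=0 s3=0 s6=0 s0=0 s7=0 s2=0 s5=0
t4.Δ0 clk=0 s8=0 s1=1 s4=0 s3=0 s6=0 s0=0 s7=0 s2=0 s5=0
t4.Δ1 clk=1 s8=0 s1=1 s4=0 s3=0 s6=0 s0=0 s7=0 s2=0 s5=0
t4.Δ2 clk=1 s8=0 s1=0 s4=0 s3=0 s6=0 s0=0 s7=0 s2=1 s5=0
t4.Δ3 clk=1 s8=1 s1=0 s4=1 s3=0 s6=1 s0=0 s7=0 s2=1 s5=0
t4.Δ4 clk=1 s8=1 s1=0 s4=1 s3=1 s6=0 s0=0 s7=1 s2=1 s5=0
t4.Δ5 clk=1 s8=1 s1=0 s4=1 s3=0 s6=0 s0=0 s7=1 s2=1 s5=0
t5.Δ0 clk=1 s8=1 s1=0 s4=1 s3=0 s6=0 s0=0 s7=1 s2=1 s5=0
t5.Δ1 clk=0 s8=1 s1=0 s4=1 s3=0 s6=0 s0=0 s7=1 s2=1 s5=0
t6.Δ0 clk=0 s8=1 s1=0 s4=1 s3=0 s6=0 s0=0 s7=1 s2=1 s5=0
t6.Δ1 clk=1 s8=1 s1=0 s4=1 s3=0 s6=0 s0=0 s7=1 s2=1 s5=0
t6.Δ2 clk=1 s8=1 s1=1 s4=1 s3=0 s6=0 s0=0 s7=1 s2=0 s5=0
t6.Δ3 clk=1 s8=1 s1=1 s4=0 s3=0 s6=1 s0=0 s7=1 s2=0 s5=0
t6.Δ4 clk=1 s8=0 s1=1 s4=0 s3=1 s6=0 s0=0 s7=1 s2=0 s5=0
t6.Δ5 clk=1 s8=1 s1=1 s4=0 s3=0 s6=0 s0=0 s7=0 s2=0 s5=0
t6.Δ6 clk=1 s8=0 s1=1 s4=0 s3=0 s6=0 s0=0 s7=1 s2=0 s5=0
t6.Δ7 clk=1 s8=0 s1=1 s4=0 s3=0 s6=0 s0=0 s7=0 s2=0 s5=0
t7.Δ0 clk=1 s8=0 s1=1 s4=0 s3=0 s6=0 s0=0 s7=0 s2=0 s5=0
t7.Δ1 clk=0 s8=0 s1=1 s4=0 s3=0 s6=0 s0=0 s7=0 s2=0 s5=0
t8.Δ0 clk=0 s8=0 s1=1 s4=0 s3=0 s6=0 s0=0 s7=0 s2=0 s5=0
t8.Δ1 clk=1 s8=0 s1=1 s4=0 s3=0 s6=0 s0=0 s7=0 s2=0 s5=0
t8.Δ2 clk=1 s8=0 s1=0 s4=0 s3=0 s6=0 s0=0 s7=0 s2=1 s5=0
t8.Δ3 clk=1 s8=1 s1=0 s4=1 s3=0 s6=1 s0=0 s7=0 s2=1 s5=0
t8.Δ4 clk=1 s8=1 s1=0 s4=1 s3=1 s6=0 s0=0 s7=1 s2=1 s5=0
t8.Δ5 clk=1 s8=1 s1=0 s4=1 s3=0 s6=0 s0=0 s7=1 s2=1 s5=0
t9.Δ0 clk=1 s8=1 s1=0 s4=1 s3=0 s6=0 s0=0 s7=1 s2=1 s5=0
t9.Δ1 clk=0 s8=1 s1=0 s4=1 s3=0 s6=0 s0=0 s7=1 s2=1 s5=0
t10.Δ0 clk=0 s8=1 s1=0 s4=1 s3=0 s6=0 s0=0 s7=1 s2=1 s5=0
t10.Δ1 clk=1 s8=1 s1=0 s4=1 s3=0 s6=0 s0=0 s7=1 s2=1 s5=0
t10.Δ2 clk=1 s8=1 s1=1 s4=1 s3=0 s6=0 s0=0 s7=1 s2=0 s5=0
t10.Δ3 clk=1 s8=1 s1=1 s4=0 s3=0 s6=1 s0=0 s7=1 s2=0 s5=0
t10.Δ4 clk=1 s8=0 s1=1 s4=0 s3=1 s6=0 s0=0 s7=1 s2=0 s5=0
t10.Δ5 clk=1 s8=1 s1=1 s4=0 s3=0 s6=0 s0=0 s7=0 s2=0 s5=0
t10.Δ6 clk=1 s8=0 s1=1 s4=0 s3=0 s6=0 s0=0 s7=1 s2=0 s5=0
t10.Δ7 clk=1 s8=0 s1=1 s4=0 s3=0 s6=0 s0=0 s7=0 s2=0 s5=0
t11.Δ0 clk=1 s8=0 s1=1 s4=0 s3=0 s6=0 s0=0 s7=0 s2=0 s5=0
t11.Δ1 clk=0 s8=0 s1=1 s4=0 s3=0 s6=0 s0=0 s7=0 s2=0 s5=0
t12.Δ0 clk=0 s8=0 s1=1 s4=0 s3=0 s6=0 s0=0 s7=0 s2=0 s5=0
t12.Δ1 clk=1 s8=0 s1=1 s4=0 s3=0 s6=0 s0=0 s7=0 s2=0 s5=0
t12.Δ2 clk=1 s8=0 s1=0 s4=0 s3=0 s6=0 s0=0 s7=0 s2=1 s5=0
t12.Δ3 clk=1 s8=1 s1=0 s4=1 s3=0 s6=1 s0=0 s7=0 s2=1 s5=0
t12.Δ4 clk=1 s8=1 s1=0 s4=1 s3=1 s6=0 s0=0 s7=1 s2=1 s5=0
t12.Δ5 clk=1 s8=1 s1=0 s4=1 s3=0 s6=0 s0=0 s7=1 s2=1 s5=0
t13.Δ0 clk=1 s8=1 s1=0 s4=1 s3=0 s6=0 s0=0 s7=1 s2=1 s5=0
t13.Δ1 clk=0 s8=1 s1=0 s4=1 s3=0 s6=0 s0=0 s7=1 s2=1 s5=0
t14.Δ0 clk=0 s8=1 s1=0 s4=1 s3=0 s6=0 s0=0 s7=1 s2=1 s5=0
t14.Δ1 clk=1 s8=1 s1=0 s4=1 s3=0 s6=0 s0=0 s7=1 s2=1 s5=0
t14.Δ2 clk=1 s8=1 s1=1 s4=1 s3=0 s6=0 s0=0 s7=1 s2=0 s5=0
t14.Δ3 clk=1 s8=1 s1=1 s4=0 s3=0 s6=1 s0=0 s7=1 s2=0 s5=0
t14.Δ4 clk=1 s8=0 s1=1 s4=0 s3=1 s6=0 s0=0 s7=1 s2=0 s5=0
t14.Δ5 clk=1 s8=1 s1=1 s4=0 s3=0 s6=0 s0=0 s7=0 s2=0 s5=0
t14.Δ6 clk=1 s8=0 s1=1 s4=0 s3=0 s6=0 s0=0 s7=1 s2=0 s5=0
t14.Δ7 clk=1 s8=0 s1=1 s4=0 s3=0 s6=0 s0=0 s7=0 s2=0 s5=0
t15.Δ0 clk=1 s8=0 s1=1 s4=0 s3=0 s6=0 s0=0 s7=0 s2=0 s5=0
t15.Δ1 clk=0 s8=0 s1=1 s4=0 s3=0 s6=0 s0=0 s7=0 s2=0 s5=0
t16.Δ0 clk=0 s8=0 s1=1 s4=0 s3=0 s6=0 s0=0 s7=0 s2=0 s5=0
t16.Δ1 clk=1 s8=0 s1=1 s4=0 s3=0 s6=0 s0=0 s7=0 s2=0 s5=0
t16.Δ2 clk=1 s8=0 s1=0 s4=0 s3=0 s6=0 s0=0 s7=0 s2=1 s5=0
t16.Δ3 clk=1 s8=1 s1=0 s4=1 s3=0 s6=1 s0=0 s7=0 s2=1 s5=0
t16.Δ4 clk=1 s8=1 s1=0 s4=1 s3=1 s6=0 s0=0 s7=1 s2=1 s5=0
t16.Δ5 clk=1 s8=1 s1=0 s4=1 s3=0 s6=0 s0=0 s7=1 s2=1 s5=0
t17.Δ0 clk=1 s8=1 s1=0 s4=1 s3=0 s6=0 s0=0 s7=1 s2=1 s5=0
t17.Δ1 clk=0 s8=1 s1=0 s4=1 s3=0 s6=0 s0=0 s7=1 s2=1 s5=0
t18.Δ0 clk=0 s8=1 s1=0 s4=1 s3=0 s6=0 s0=0 s7=1 s2=1 s5=0
t18.Δ1 clk=1 s8=1 s1=0 s4=1 s3=0 s6=0 s0=0 s7=1 s2=1 s5=0
t18.Δ2 clk=1 s8=1 s1=1 s4=1 s3=0 s6=0 s0=0 s7=1 s2=0 s5=0
t18.Δ3 clk=1 s8=1 s1=1 s4=0 s3=0 s6=1 s0=0 s7=1 s2=0 s5=0
t18.Δ4 clk=1 s8=0 s1=1 s4=0 s3=1 s6=0 s0=0 s7=1 s2=0 s5=0
t18.Δ5 clk=1 s8=1 s1=1 s4=0 s3=0 s6=0 s0=0 s7=0 s2=0 s5=0
t18.Δ6 clk=1 s8=0 s1=1 s4=0 s3=0 s6=0 s0=0 s7=1 s2=0 s5=0
t18.Δ7 clk=1 s8=0 s1=1 s4=0 s3=0 s6=0 s0=0 s7=0 s2=0 s5=0

1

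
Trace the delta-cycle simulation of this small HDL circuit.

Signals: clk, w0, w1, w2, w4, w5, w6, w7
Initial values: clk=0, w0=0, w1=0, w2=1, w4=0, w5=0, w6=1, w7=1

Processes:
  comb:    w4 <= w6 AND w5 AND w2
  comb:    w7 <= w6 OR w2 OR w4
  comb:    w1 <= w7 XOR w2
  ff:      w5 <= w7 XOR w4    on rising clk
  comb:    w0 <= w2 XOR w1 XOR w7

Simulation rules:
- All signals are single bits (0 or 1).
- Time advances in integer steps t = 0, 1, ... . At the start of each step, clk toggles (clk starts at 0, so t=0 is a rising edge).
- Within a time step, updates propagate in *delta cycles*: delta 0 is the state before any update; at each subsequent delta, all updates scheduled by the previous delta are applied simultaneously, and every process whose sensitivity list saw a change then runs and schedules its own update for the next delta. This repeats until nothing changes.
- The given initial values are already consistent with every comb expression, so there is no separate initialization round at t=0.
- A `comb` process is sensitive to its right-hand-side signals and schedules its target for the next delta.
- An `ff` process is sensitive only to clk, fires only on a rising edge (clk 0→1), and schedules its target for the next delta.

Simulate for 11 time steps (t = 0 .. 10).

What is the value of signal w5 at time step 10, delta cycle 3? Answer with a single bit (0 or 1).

[bits: w5,w6,clk,w1,w7,w0,w4,w2]
t=0: Δ0=01001001 Δ1=01101001 Δ2=11101001 Δ3=11101011 | 3Δ
t=1: Δ0=11101011 Δ1=11001011 | 1Δ
t=2: Δ0=11001011 Δ1=11101011 Δ2=01101011 Δ3=01101001 | 3Δ
t=3: Δ0=01101001 Δ1=01001001 | 1Δ
t=4: Δ0=01001001 Δ1=01101001 Δ2=11101001 Δ3=11101011 | 3Δ
t=5: Δ0=11101011 Δ1=11001011 | 1Δ
t=6: Δ0=11001011 Δ1=11101011 Δ2=01101011 Δ3=01101001 | 3Δ
t=7: Δ0=01101001 Δ1=01001001 | 1Δ
t=8: Δ0=01001001 Δ1=01101001 Δ2=11101001 Δ3=11101011 | 3Δ
t=9: Δ0=11101011 Δ1=11001011 | 1Δ
t=10: Δ0=11001011 Δ1=11101011 Δ2=01101011 Δ3=01101001 | 3Δ

0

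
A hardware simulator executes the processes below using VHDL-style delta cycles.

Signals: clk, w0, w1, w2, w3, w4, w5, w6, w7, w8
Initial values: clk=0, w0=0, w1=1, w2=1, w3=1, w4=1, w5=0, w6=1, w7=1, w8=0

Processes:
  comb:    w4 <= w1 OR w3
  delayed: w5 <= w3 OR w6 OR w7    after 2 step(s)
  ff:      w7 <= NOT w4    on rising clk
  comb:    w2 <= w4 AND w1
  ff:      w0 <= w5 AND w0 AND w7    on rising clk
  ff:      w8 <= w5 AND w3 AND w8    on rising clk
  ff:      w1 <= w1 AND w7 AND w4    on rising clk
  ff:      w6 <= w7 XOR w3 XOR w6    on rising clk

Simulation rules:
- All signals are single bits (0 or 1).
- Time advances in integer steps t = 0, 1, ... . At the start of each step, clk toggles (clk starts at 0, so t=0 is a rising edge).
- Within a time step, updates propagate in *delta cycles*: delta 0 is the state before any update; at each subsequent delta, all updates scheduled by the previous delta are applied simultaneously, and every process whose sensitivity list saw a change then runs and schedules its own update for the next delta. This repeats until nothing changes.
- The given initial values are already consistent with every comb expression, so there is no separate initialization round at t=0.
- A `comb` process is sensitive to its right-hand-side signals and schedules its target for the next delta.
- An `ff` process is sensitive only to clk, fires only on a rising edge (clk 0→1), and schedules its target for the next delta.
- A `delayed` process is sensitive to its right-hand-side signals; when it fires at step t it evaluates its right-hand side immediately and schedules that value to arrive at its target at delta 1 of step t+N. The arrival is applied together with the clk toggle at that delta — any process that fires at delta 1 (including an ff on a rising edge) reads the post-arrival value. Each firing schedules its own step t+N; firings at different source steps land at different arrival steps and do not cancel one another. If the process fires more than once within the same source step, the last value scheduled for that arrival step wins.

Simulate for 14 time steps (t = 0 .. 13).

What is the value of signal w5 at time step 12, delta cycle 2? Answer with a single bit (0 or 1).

t0.Δ0 w4=1 w7=1 w1=1 w2=1 w5=0 w3=1 w6=1 clk=0 w0=0 w8=0
t0.Δ1 w4=1 w7=1 w1=1 w2=1 w5=0 w3=1 w6=1 clk=1 w0=0 w8=0
t0.Δ2 w4=1 w7=0 w1=1 w2=1 w5=0 w3=1 w6=1 clk=1 w0=0 w8=0
t1.Δ0 w4=1 w7=0 w1=1 w2=1 w5=0 w3=1 w6=1 clk=1 w0=0 w8=0
t1.Δ1 w4=1 w7=0 w1=1 w2=1 w5=0 w3=1 w6=1 clk=0 w0=0 w8=0
t2.Δ0 w4=1 w7=0 w1=1 w2=1 w5=0 w3=1 w6=1 clk=0 w0=0 w8=0
t2.Δ1 w4=1 w7=0 w1=1 w2=1 w5=1 w3=1 w6=1 clk=1 w0=0 w8=0
t2.Δ2 w4=1 w7=0 w1=0 w2=1 w5=1 w3=1 w6=0 clk=1 w0=0 w8=0
t2.Δ3 w4=1 w7=0 w1=0 w2=0 w5=1 w3=1 w6=0 clk=1 w0=0 w8=0
t3.Δ0 w4=1 w7=0 w1=0 w2=0 w5=1 w3=1 w6=0 clk=1 w0=0 w8=0
t3.Δ1 w4=1 w7=0 w1=0 w2=0 w5=1 w3=1 w6=0 clk=0 w0=0 w8=0
t4.Δ0 w4=1 w7=0 w1=0 w2=0 w5=1 w3=1 w6=0 clk=0 w0=0 w8=0
t4.Δ1 w4=1 w7=0 w1=0 w2=0 w5=1 w3=1 w6=0 clk=1 w0=0 w8=0
t4.Δ2 w4=1 w7=0 w1=0 w2=0 w5=1 w3=1 w6=1 clk=1 w0=0 w8=0
t5.Δ0 w4=1 w7=0 w1=0 w2=0 w5=1 w3=1 w6=1 clk=1 w0=0 w8=0
t5.Δ1 w4=1 w7=0 w1=0 w2=0 w5=1 w3=1 w6=1 clk=0 w0=0 w8=0
t6.Δ0 w4=1 w7=0 w1=0 w2=0 w5=1 w3=1 w6=1 clk=0 w0=0 w8=0
t6.Δ1 w4=1 w7=0 w1=0 w2=0 w5=1 w3=1 w6=1 clk=1 w0=0 w8=0
t6.Δ2 w4=1 w7=0 w1=0 w2=0 w5=1 w3=1 w6=0 clk=1 w0=0 w8=0
t7.Δ0 w4=1 w7=0 w1=0 w2=0 w5=1 w3=1 w6=0 clk=1 w0=0 w8=0
t7.Δ1 w4=1 w7=0 w1=0 w2=0 w5=1 w3=1 w6=0 clk=0 w0=0 w8=0
t8.Δ0 w4=1 w7=0 w1=0 w2=0 w5=1 w3=1 w6=0 clk=0 w0=0 w8=0
t8.Δ1 w4=1 w7=0 w1=0 w2=0 w5=1 w3=1 w6=0 clk=1 w0=0 w8=0
t8.Δ2 w4=1 w7=0 w1=0 w2=0 w5=1 w3=1 w6=1 clk=1 w0=0 w8=0
t9.Δ0 w4=1 w7=0 w1=0 w2=0 w5=1 w3=1 w6=1 clk=1 w0=0 w8=0
t9.Δ1 w4=1 w7=0 w1=0 w2=0 w5=1 w3=1 w6=1 clk=0 w0=0 w8=0
t10.Δ0 w4=1 w7=0 w1=0 w2=0 w5=1 w3=1 w6=1 clk=0 w0=0 w8=0
t10.Δ1 w4=1 w7=0 w1=0 w2=0 w5=1 w3=1 w6=1 clk=1 w0=0 w8=0
t10.Δ2 w4=1 w7=0 w1=0 w2=0 w5=1 w3=1 w6=0 clk=1 w0=0 w8=0
t11.Δ0 w4=1 w7=0 w1=0 w2=0 w5=1 w3=1 w6=0 clk=1 w0=0 w8=0
t11.Δ1 w4=1 w7=0 w1=0 w2=0 w5=1 w3=1 w6=0 clk=0 w0=0 w8=0
t12.Δ0 w4=1 w7=0 w1=0 w2=0 w5=1 w3=1 w6=0 clk=0 w0=0 w8=0
t12.Δ1 w4=1 w7=0 w1=0 w2=0 w5=1 w3=1 w6=0 clk=1 w0=0 w8=0
t12.Δ2 w4=1 w7=0 w1=0 w2=0 w5=1 w3=1 w6=1 clk=1 w0=0 w8=0
t13.Δ0 w4=1 w7=0 w1=0 w2=0 w5=1 w3=1 w6=1 clk=1 w0=0 w8=0
t13.Δ1 w4=1 w7=0 w1=0 w2=0 w5=1 w3=1 w6=1 clk=0 w0=0 w8=0

1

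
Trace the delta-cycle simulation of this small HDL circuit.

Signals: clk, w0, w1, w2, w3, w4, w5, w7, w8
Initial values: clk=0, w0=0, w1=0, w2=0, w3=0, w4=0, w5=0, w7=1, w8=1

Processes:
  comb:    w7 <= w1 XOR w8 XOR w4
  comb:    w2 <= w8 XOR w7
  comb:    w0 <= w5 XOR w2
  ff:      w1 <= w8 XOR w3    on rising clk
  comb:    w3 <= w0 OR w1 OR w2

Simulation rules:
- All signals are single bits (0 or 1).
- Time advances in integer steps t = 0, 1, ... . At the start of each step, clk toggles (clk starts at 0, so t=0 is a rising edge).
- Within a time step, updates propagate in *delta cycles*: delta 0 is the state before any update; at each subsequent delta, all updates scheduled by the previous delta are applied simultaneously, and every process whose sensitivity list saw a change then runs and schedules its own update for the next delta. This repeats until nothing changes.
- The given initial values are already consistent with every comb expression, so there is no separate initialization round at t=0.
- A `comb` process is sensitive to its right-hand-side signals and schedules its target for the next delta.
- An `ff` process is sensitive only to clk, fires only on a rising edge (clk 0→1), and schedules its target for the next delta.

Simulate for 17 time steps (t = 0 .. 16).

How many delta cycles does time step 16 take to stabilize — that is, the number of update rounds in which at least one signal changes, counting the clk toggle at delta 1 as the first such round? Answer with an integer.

5

[bits: w1,w3,w0,w8,clk,w4,w7,w2,w5]
t=0: Δ0=000100100 Δ1=000110100 Δ2=100110100 Δ3=110110000 Δ4=110110010 Δ5=111110010 | 5Δ
t=1: Δ0=111110010 Δ1=111100010 | 1Δ
t=2: Δ0=111100010 Δ1=111110010 Δ2=011110010 Δ3=011110110 Δ4=011110100 Δ5=010110100 Δ6=000110100 | 6Δ
t=3: Δ0=000110100 Δ1=000100100 | 1Δ
t=4: Δ0=000100100 Δ1=000110100 Δ2=100110100 Δ3=110110000 Δ4=110110010 Δ5=111110010 | 5Δ
t=5: Δ0=111110010 Δ1=111100010 | 1Δ
t=6: Δ0=111100010 Δ1=111110010 Δ2=011110010 Δ3=011110110 Δ4=011110100 Δ5=010110100 Δ6=000110100 | 6Δ
t=7: Δ0=000110100 Δ1=000100100 | 1Δ
t=8: Δ0=000100100 Δ1=000110100 Δ2=100110100 Δ3=110110000 Δ4=110110010 Δ5=111110010 | 5Δ
t=9: Δ0=111110010 Δ1=111100010 | 1Δ
t=10: Δ0=111100010 Δ1=111110010 Δ2=011110010 Δ3=011110110 Δ4=011110100 Δ5=010110100 Δ6=000110100 | 6Δ
t=11: Δ0=000110100 Δ1=000100100 | 1Δ
t=12: Δ0=000100100 Δ1=000110100 Δ2=100110100 Δ3=110110000 Δ4=110110010 Δ5=111110010 | 5Δ
t=13: Δ0=111110010 Δ1=111100010 | 1Δ
t=14: Δ0=111100010 Δ1=111110010 Δ2=011110010 Δ3=011110110 Δ4=011110100 Δ5=010110100 Δ6=000110100 | 6Δ
t=15: Δ0=000110100 Δ1=000100100 | 1Δ
t=16: Δ0=000100100 Δ1=000110100 Δ2=100110100 Δ3=110110000 Δ4=110110010 Δ5=111110010 | 5Δ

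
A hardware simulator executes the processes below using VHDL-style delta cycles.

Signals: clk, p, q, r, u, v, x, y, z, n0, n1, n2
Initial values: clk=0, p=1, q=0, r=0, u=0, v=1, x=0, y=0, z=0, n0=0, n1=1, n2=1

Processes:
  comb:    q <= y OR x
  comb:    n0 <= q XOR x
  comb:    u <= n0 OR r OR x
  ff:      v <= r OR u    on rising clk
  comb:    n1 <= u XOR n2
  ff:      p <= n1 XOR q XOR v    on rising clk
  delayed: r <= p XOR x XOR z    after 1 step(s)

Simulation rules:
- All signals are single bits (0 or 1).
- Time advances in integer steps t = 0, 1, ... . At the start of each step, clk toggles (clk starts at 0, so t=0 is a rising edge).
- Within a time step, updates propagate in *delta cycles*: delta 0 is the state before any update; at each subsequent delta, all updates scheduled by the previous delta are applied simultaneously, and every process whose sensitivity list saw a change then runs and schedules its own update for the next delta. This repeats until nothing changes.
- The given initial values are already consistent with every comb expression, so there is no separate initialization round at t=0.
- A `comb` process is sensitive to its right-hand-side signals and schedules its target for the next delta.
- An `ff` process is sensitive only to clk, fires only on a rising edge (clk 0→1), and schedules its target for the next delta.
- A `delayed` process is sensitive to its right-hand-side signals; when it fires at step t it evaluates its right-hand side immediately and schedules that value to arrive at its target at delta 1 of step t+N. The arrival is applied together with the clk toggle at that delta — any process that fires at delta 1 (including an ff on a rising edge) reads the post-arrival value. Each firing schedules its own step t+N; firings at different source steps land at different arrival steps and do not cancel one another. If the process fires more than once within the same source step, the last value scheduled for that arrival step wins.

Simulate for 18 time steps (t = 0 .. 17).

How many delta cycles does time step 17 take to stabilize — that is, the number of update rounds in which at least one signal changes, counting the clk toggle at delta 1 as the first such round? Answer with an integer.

3

t=0 Δ0: y=0 n2=1 clk=0 q=0 n1=1 u=0 v=1 r=0 p=1 z=0 n0=0 x=0
  Δ1: clk:0→1
  Δ2: v:1→0, p:1→0
  (2Δ to stable)
t=1 Δ0: y=0 n2=1 clk=1 q=0 n1=1 u=0 v=0 r=0 p=0 z=0 n0=0 x=0
  Δ1: clk:1→0
  (1Δ to stable)
t=2 Δ0: y=0 n2=1 clk=0 q=0 n1=1 u=0 v=0 r=0 p=0 z=0 n0=0 x=0
  Δ1: clk:0→1
  Δ2: p:0→1
  (2Δ to stable)
t=3 Δ0: y=0 n2=1 clk=1 q=0 n1=1 u=0 v=0 r=0 p=1 z=0 n0=0 x=0
  Δ1: clk:1→0, r:0→1
  Δ2: u:0→1
  Δ3: n1:1→0
  (3Δ to stable)
t=4 Δ0: y=0 n2=1 clk=0 q=0 n1=0 u=1 v=0 r=1 p=1 z=0 n0=0 x=0
  Δ1: clk:0→1
  Δ2: v:0→1, p:1→0
  (2Δ to stable)
t=5 Δ0: y=0 n2=1 clk=1 q=0 n1=0 u=1 v=1 r=1 p=0 z=0 n0=0 x=0
  Δ1: clk:1→0, r:1→0
  Δ2: u:1→0
  Δ3: n1:0→1
  (3Δ to stable)
t=6 Δ0: y=0 n2=1 clk=0 q=0 n1=1 u=0 v=1 r=0 p=0 z=0 n0=0 x=0
  Δ1: clk:0→1
  Δ2: v:1→0
  (2Δ to stable)
t=7 Δ0: y=0 n2=1 clk=1 q=0 n1=1 u=0 v=0 r=0 p=0 z=0 n0=0 x=0
  Δ1: clk:1→0
  (1Δ to stable)
t=8 Δ0: y=0 n2=1 clk=0 q=0 n1=1 u=0 v=0 r=0 p=0 z=0 n0=0 x=0
  Δ1: clk:0→1
  Δ2: p:0→1
  (2Δ to stable)
t=9 Δ0: y=0 n2=1 clk=1 q=0 n1=1 u=0 v=0 r=0 p=1 z=0 n0=0 x=0
  Δ1: clk:1→0, r:0→1
  Δ2: u:0→1
  Δ3: n1:1→0
  (3Δ to stable)
t=10 Δ0: y=0 n2=1 clk=0 q=0 n1=0 u=1 v=0 r=1 p=1 z=0 n0=0 x=0
  Δ1: clk:0→1
  Δ2: v:0→1, p:1→0
  (2Δ to stable)
t=11 Δ0: y=0 n2=1 clk=1 q=0 n1=0 u=1 v=1 r=1 p=0 z=0 n0=0 x=0
  Δ1: clk:1→0, r:1→0
  Δ2: u:1→0
  Δ3: n1:0→1
  (3Δ to stable)
t=12 Δ0: y=0 n2=1 clk=0 q=0 n1=1 u=0 v=1 r=0 p=0 z=0 n0=0 x=0
  Δ1: clk:0→1
  Δ2: v:1→0
  (2Δ to stable)
t=13 Δ0: y=0 n2=1 clk=1 q=0 n1=1 u=0 v=0 r=0 p=0 z=0 n0=0 x=0
  Δ1: clk:1→0
  (1Δ to stable)
t=14 Δ0: y=0 n2=1 clk=0 q=0 n1=1 u=0 v=0 r=0 p=0 z=0 n0=0 x=0
  Δ1: clk:0→1
  Δ2: p:0→1
  (2Δ to stable)
t=15 Δ0: y=0 n2=1 clk=1 q=0 n1=1 u=0 v=0 r=0 p=1 z=0 n0=0 x=0
  Δ1: clk:1→0, r:0→1
  Δ2: u:0→1
  Δ3: n1:1→0
  (3Δ to stable)
t=16 Δ0: y=0 n2=1 clk=0 q=0 n1=0 u=1 v=0 r=1 p=1 z=0 n0=0 x=0
  Δ1: clk:0→1
  Δ2: v:0→1, p:1→0
  (2Δ to stable)
t=17 Δ0: y=0 n2=1 clk=1 q=0 n1=0 u=1 v=1 r=1 p=0 z=0 n0=0 x=0
  Δ1: clk:1→0, r:1→0
  Δ2: u:1→0
  Δ3: n1:0→1
  (3Δ to stable)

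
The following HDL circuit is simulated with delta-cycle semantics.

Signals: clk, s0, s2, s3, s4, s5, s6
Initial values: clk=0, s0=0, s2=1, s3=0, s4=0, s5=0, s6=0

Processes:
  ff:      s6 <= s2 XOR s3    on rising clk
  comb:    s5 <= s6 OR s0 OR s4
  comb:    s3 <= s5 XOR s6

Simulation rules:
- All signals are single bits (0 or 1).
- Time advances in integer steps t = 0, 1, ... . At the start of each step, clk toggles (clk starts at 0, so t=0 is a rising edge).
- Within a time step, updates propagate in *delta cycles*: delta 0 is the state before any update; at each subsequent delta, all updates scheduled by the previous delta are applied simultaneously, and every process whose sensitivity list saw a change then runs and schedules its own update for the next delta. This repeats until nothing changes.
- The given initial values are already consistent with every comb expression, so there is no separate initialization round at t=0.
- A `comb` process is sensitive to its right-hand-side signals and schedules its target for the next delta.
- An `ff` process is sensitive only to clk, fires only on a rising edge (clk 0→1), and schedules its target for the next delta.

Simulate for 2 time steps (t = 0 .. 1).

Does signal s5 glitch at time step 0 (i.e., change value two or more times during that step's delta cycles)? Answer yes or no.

no

t0.Δ0 s4=0 s0=0 clk=0 s2=1 s5=0 s6=0 s3=0
t0.Δ1 s4=0 s0=0 clk=1 s2=1 s5=0 s6=0 s3=0
t0.Δ2 s4=0 s0=0 clk=1 s2=1 s5=0 s6=1 s3=0
t0.Δ3 s4=0 s0=0 clk=1 s2=1 s5=1 s6=1 s3=1
t0.Δ4 s4=0 s0=0 clk=1 s2=1 s5=1 s6=1 s3=0
t1.Δ0 s4=0 s0=0 clk=1 s2=1 s5=1 s6=1 s3=0
t1.Δ1 s4=0 s0=0 clk=0 s2=1 s5=1 s6=1 s3=0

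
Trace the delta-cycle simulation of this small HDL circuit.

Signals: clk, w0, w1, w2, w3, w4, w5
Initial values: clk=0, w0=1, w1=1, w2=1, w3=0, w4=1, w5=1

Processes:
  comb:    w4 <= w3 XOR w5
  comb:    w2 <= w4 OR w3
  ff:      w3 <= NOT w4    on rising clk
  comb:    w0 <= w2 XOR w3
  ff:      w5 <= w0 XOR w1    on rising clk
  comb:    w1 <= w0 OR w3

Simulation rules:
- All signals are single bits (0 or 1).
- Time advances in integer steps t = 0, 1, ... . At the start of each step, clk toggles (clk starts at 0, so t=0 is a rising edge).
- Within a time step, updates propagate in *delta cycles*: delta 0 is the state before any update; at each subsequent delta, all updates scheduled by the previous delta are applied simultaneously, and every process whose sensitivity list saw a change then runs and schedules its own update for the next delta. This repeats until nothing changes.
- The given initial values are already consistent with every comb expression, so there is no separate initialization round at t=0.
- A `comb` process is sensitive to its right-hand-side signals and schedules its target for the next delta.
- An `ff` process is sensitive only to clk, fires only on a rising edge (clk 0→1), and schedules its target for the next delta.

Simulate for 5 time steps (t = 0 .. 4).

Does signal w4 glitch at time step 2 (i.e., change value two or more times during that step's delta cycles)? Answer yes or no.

no

t0.Δ0 w0=1 w3=0 clk=0 w5=1 w2=1 w4=1 w1=1
t0.Δ1 w0=1 w3=0 clk=1 w5=1 w2=1 w4=1 w1=1
t0.Δ2 w0=1 w3=0 clk=1 w5=0 w2=1 w4=1 w1=1
t0.Δ3 w0=1 w3=0 clk=1 w5=0 w2=1 w4=0 w1=1
t0.Δ4 w0=1 w3=0 clk=1 w5=0 w2=0 w4=0 w1=1
t0.Δ5 w0=0 w3=0 clk=1 w5=0 w2=0 w4=0 w1=1
t0.Δ6 w0=0 w3=0 clk=1 w5=0 w2=0 w4=0 w1=0
t1.Δ0 w0=0 w3=0 clk=1 w5=0 w2=0 w4=0 w1=0
t1.Δ1 w0=0 w3=0 clk=0 w5=0 w2=0 w4=0 w1=0
t2.Δ0 w0=0 w3=0 clk=0 w5=0 w2=0 w4=0 w1=0
t2.Δ1 w0=0 w3=0 clk=1 w5=0 w2=0 w4=0 w1=0
t2.Δ2 w0=0 w3=1 clk=1 w5=0 w2=0 w4=0 w1=0
t2.Δ3 w0=1 w3=1 clk=1 w5=0 w2=1 w4=1 w1=1
t2.Δ4 w0=0 w3=1 clk=1 w5=0 w2=1 w4=1 w1=1
t3.Δ0 w0=0 w3=1 clk=1 w5=0 w2=1 w4=1 w1=1
t3.Δ1 w0=0 w3=1 clk=0 w5=0 w2=1 w4=1 w1=1
t4.Δ0 w0=0 w3=1 clk=0 w5=0 w2=1 w4=1 w1=1
t4.Δ1 w0=0 w3=1 clk=1 w5=0 w2=1 w4=1 w1=1
t4.Δ2 w0=0 w3=0 clk=1 w5=1 w2=1 w4=1 w1=1
t4.Δ3 w0=1 w3=0 clk=1 w5=1 w2=1 w4=1 w1=0
t4.Δ4 w0=1 w3=0 clk=1 w5=1 w2=1 w4=1 w1=1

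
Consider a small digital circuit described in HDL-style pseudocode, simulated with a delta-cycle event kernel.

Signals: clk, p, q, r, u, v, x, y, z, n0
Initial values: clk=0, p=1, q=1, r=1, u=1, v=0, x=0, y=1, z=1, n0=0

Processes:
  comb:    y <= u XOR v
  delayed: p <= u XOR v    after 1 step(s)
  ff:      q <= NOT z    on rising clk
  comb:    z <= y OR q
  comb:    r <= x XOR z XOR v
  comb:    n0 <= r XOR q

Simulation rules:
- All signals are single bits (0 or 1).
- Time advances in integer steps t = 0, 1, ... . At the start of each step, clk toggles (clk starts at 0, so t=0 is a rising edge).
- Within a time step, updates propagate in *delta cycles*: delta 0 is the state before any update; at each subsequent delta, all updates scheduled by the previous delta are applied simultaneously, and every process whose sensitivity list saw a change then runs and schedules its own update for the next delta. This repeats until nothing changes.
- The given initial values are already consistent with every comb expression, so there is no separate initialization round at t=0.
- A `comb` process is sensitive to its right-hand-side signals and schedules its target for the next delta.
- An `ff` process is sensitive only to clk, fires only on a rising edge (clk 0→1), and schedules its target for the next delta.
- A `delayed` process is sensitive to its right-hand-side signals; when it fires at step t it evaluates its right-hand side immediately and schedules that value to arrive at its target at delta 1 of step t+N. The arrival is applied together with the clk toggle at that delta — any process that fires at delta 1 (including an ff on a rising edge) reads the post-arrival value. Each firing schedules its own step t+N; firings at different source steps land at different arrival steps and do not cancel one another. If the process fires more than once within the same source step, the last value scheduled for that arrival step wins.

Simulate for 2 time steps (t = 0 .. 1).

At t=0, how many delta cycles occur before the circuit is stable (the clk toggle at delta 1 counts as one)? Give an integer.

[bits: r,n0,x,v,p,clk,q,y,u,z]
t=0: Δ0=1000101111 Δ1=1000111111 Δ2=1000110111 Δ3=1100110111 | 3Δ
t=1: Δ0=1100110111 Δ1=1100100111 | 1Δ

3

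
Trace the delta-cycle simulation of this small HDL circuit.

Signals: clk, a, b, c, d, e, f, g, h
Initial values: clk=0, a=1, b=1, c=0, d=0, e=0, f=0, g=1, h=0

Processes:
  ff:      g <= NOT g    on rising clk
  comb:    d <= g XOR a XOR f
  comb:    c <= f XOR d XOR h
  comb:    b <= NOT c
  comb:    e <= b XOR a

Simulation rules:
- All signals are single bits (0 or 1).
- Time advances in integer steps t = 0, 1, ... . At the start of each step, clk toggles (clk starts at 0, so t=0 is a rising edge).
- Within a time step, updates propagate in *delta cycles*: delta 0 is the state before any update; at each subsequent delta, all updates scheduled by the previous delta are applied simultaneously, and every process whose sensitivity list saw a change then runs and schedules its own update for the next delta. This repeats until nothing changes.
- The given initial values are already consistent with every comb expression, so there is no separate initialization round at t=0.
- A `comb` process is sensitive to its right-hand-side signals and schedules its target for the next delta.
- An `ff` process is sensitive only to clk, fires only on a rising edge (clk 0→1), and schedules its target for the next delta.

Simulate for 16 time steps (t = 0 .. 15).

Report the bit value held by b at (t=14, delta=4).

0

t0.Δ0 clk=0 e=0 a=1 c=0 g=1 h=0 f=0 d=0 b=1
t0.Δ1 clk=1 e=0 a=1 c=0 g=1 h=0 f=0 d=0 b=1
t0.Δ2 clk=1 e=0 a=1 c=0 g=0 h=0 f=0 d=0 b=1
t0.Δ3 clk=1 e=0 a=1 c=0 g=0 h=0 f=0 d=1 b=1
t0.Δ4 clk=1 e=0 a=1 c=1 g=0 h=0 f=0 d=1 b=1
t0.Δ5 clk=1 e=0 a=1 c=1 g=0 h=0 f=0 d=1 b=0
t0.Δ6 clk=1 e=1 a=1 c=1 g=0 h=0 f=0 d=1 b=0
t1.Δ0 clk=1 e=1 a=1 c=1 g=0 h=0 f=0 d=1 b=0
t1.Δ1 clk=0 e=1 a=1 c=1 g=0 h=0 f=0 d=1 b=0
t2.Δ0 clk=0 e=1 a=1 c=1 g=0 h=0 f=0 d=1 b=0
t2.Δ1 clk=1 e=1 a=1 c=1 g=0 h=0 f=0 d=1 b=0
t2.Δ2 clk=1 e=1 a=1 c=1 g=1 h=0 f=0 d=1 b=0
t2.Δ3 clk=1 e=1 a=1 c=1 g=1 h=0 f=0 d=0 b=0
t2.Δ4 clk=1 e=1 a=1 c=0 g=1 h=0 f=0 d=0 b=0
t2.Δ5 clk=1 e=1 a=1 c=0 g=1 h=0 f=0 d=0 b=1
t2.Δ6 clk=1 e=0 a=1 c=0 g=1 h=0 f=0 d=0 b=1
t3.Δ0 clk=1 e=0 a=1 c=0 g=1 h=0 f=0 d=0 b=1
t3.Δ1 clk=0 e=0 a=1 c=0 g=1 h=0 f=0 d=0 b=1
t4.Δ0 clk=0 e=0 a=1 c=0 g=1 h=0 f=0 d=0 b=1
t4.Δ1 clk=1 e=0 a=1 c=0 g=1 h=0 f=0 d=0 b=1
t4.Δ2 clk=1 e=0 a=1 c=0 g=0 h=0 f=0 d=0 b=1
t4.Δ3 clk=1 e=0 a=1 c=0 g=0 h=0 f=0 d=1 b=1
t4.Δ4 clk=1 e=0 a=1 c=1 g=0 h=0 f=0 d=1 b=1
t4.Δ5 clk=1 e=0 a=1 c=1 g=0 h=0 f=0 d=1 b=0
t4.Δ6 clk=1 e=1 a=1 c=1 g=0 h=0 f=0 d=1 b=0
t5.Δ0 clk=1 e=1 a=1 c=1 g=0 h=0 f=0 d=1 b=0
t5.Δ1 clk=0 e=1 a=1 c=1 g=0 h=0 f=0 d=1 b=0
t6.Δ0 clk=0 e=1 a=1 c=1 g=0 h=0 f=0 d=1 b=0
t6.Δ1 clk=1 e=1 a=1 c=1 g=0 h=0 f=0 d=1 b=0
t6.Δ2 clk=1 e=1 a=1 c=1 g=1 h=0 f=0 d=1 b=0
t6.Δ3 clk=1 e=1 a=1 c=1 g=1 h=0 f=0 d=0 b=0
t6.Δ4 clk=1 e=1 a=1 c=0 g=1 h=0 f=0 d=0 b=0
t6.Δ5 clk=1 e=1 a=1 c=0 g=1 h=0 f=0 d=0 b=1
t6.Δ6 clk=1 e=0 a=1 c=0 g=1 h=0 f=0 d=0 b=1
t7.Δ0 clk=1 e=0 a=1 c=0 g=1 h=0 f=0 d=0 b=1
t7.Δ1 clk=0 e=0 a=1 c=0 g=1 h=0 f=0 d=0 b=1
t8.Δ0 clk=0 e=0 a=1 c=0 g=1 h=0 f=0 d=0 b=1
t8.Δ1 clk=1 e=0 a=1 c=0 g=1 h=0 f=0 d=0 b=1
t8.Δ2 clk=1 e=0 a=1 c=0 g=0 h=0 f=0 d=0 b=1
t8.Δ3 clk=1 e=0 a=1 c=0 g=0 h=0 f=0 d=1 b=1
t8.Δ4 clk=1 e=0 a=1 c=1 g=0 h=0 f=0 d=1 b=1
t8.Δ5 clk=1 e=0 a=1 c=1 g=0 h=0 f=0 d=1 b=0
t8.Δ6 clk=1 e=1 a=1 c=1 g=0 h=0 f=0 d=1 b=0
t9.Δ0 clk=1 e=1 a=1 c=1 g=0 h=0 f=0 d=1 b=0
t9.Δ1 clk=0 e=1 a=1 c=1 g=0 h=0 f=0 d=1 b=0
t10.Δ0 clk=0 e=1 a=1 c=1 g=0 h=0 f=0 d=1 b=0
t10.Δ1 clk=1 e=1 a=1 c=1 g=0 h=0 f=0 d=1 b=0
t10.Δ2 clk=1 e=1 a=1 c=1 g=1 h=0 f=0 d=1 b=0
t10.Δ3 clk=1 e=1 a=1 c=1 g=1 h=0 f=0 d=0 b=0
t10.Δ4 clk=1 e=1 a=1 c=0 g=1 h=0 f=0 d=0 b=0
t10.Δ5 clk=1 e=1 a=1 c=0 g=1 h=0 f=0 d=0 b=1
t10.Δ6 clk=1 e=0 a=1 c=0 g=1 h=0 f=0 d=0 b=1
t11.Δ0 clk=1 e=0 a=1 c=0 g=1 h=0 f=0 d=0 b=1
t11.Δ1 clk=0 e=0 a=1 c=0 g=1 h=0 f=0 d=0 b=1
t12.Δ0 clk=0 e=0 a=1 c=0 g=1 h=0 f=0 d=0 b=1
t12.Δ1 clk=1 e=0 a=1 c=0 g=1 h=0 f=0 d=0 b=1
t12.Δ2 clk=1 e=0 a=1 c=0 g=0 h=0 f=0 d=0 b=1
t12.Δ3 clk=1 e=0 a=1 c=0 g=0 h=0 f=0 d=1 b=1
t12.Δ4 clk=1 e=0 a=1 c=1 g=0 h=0 f=0 d=1 b=1
t12.Δ5 clk=1 e=0 a=1 c=1 g=0 h=0 f=0 d=1 b=0
t12.Δ6 clk=1 e=1 a=1 c=1 g=0 h=0 f=0 d=1 b=0
t13.Δ0 clk=1 e=1 a=1 c=1 g=0 h=0 f=0 d=1 b=0
t13.Δ1 clk=0 e=1 a=1 c=1 g=0 h=0 f=0 d=1 b=0
t14.Δ0 clk=0 e=1 a=1 c=1 g=0 h=0 f=0 d=1 b=0
t14.Δ1 clk=1 e=1 a=1 c=1 g=0 h=0 f=0 d=1 b=0
t14.Δ2 clk=1 e=1 a=1 c=1 g=1 h=0 f=0 d=1 b=0
t14.Δ3 clk=1 e=1 a=1 c=1 g=1 h=0 f=0 d=0 b=0
t14.Δ4 clk=1 e=1 a=1 c=0 g=1 h=0 f=0 d=0 b=0
t14.Δ5 clk=1 e=1 a=1 c=0 g=1 h=0 f=0 d=0 b=1
t14.Δ6 clk=1 e=0 a=1 c=0 g=1 h=0 f=0 d=0 b=1
t15.Δ0 clk=1 e=0 a=1 c=0 g=1 h=0 f=0 d=0 b=1
t15.Δ1 clk=0 e=0 a=1 c=0 g=1 h=0 f=0 d=0 b=1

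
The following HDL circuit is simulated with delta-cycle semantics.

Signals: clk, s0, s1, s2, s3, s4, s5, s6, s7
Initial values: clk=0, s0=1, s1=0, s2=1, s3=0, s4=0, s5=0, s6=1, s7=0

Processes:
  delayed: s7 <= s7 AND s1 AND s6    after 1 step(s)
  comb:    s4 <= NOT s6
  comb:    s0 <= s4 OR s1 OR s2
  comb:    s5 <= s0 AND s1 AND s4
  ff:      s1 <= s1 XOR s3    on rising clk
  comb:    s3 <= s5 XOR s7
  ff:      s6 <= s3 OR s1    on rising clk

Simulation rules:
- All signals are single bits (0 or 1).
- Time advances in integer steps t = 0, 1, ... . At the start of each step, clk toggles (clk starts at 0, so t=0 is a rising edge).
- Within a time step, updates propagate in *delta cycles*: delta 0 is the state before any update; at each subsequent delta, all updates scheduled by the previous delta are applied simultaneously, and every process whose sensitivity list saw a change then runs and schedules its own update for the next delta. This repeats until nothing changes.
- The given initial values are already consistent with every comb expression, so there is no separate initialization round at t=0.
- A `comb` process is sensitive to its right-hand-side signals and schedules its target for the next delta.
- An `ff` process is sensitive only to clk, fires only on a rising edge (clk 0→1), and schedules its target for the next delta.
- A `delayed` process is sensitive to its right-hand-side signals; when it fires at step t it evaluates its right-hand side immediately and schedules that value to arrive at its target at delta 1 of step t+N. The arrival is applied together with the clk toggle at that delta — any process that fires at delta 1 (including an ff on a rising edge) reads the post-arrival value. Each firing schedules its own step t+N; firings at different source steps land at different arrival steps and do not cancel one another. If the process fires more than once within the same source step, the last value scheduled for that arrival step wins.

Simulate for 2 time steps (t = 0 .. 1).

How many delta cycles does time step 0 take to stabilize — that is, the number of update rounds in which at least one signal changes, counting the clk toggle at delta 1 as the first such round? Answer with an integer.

3

t0.Δ0 s0=1 s1=0 s3=0 s6=1 s4=0 clk=0 s5=0 s2=1 s7=0
t0.Δ1 s0=1 s1=0 s3=0 s6=1 s4=0 clk=1 s5=0 s2=1 s7=0
t0.Δ2 s0=1 s1=0 s3=0 s6=0 s4=0 clk=1 s5=0 s2=1 s7=0
t0.Δ3 s0=1 s1=0 s3=0 s6=0 s4=1 clk=1 s5=0 s2=1 s7=0
t1.Δ0 s0=1 s1=0 s3=0 s6=0 s4=1 clk=1 s5=0 s2=1 s7=0
t1.Δ1 s0=1 s1=0 s3=0 s6=0 s4=1 clk=0 s5=0 s2=1 s7=0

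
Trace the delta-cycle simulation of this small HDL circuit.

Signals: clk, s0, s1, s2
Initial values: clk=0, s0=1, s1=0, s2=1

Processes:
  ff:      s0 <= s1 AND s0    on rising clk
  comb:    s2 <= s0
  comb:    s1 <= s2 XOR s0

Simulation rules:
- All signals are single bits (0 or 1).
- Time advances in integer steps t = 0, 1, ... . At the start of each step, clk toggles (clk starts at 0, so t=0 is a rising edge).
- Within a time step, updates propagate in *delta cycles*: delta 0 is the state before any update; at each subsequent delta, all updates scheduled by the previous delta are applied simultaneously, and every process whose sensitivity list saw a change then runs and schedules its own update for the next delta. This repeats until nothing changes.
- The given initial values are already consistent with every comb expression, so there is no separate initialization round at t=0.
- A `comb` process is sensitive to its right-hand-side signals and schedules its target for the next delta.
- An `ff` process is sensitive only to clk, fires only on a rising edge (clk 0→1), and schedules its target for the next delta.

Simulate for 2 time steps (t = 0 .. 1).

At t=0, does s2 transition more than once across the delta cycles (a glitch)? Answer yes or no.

t=0 Δ0: s1=0 clk=0 s2=1 s0=1
  Δ1: clk:0→1
  Δ2: s0:1→0
  Δ3: s1:0→1, s2:1→0
  Δ4: s1:1→0
  (4Δ to stable)
t=1 Δ0: s1=0 clk=1 s2=0 s0=0
  Δ1: clk:1→0
  (1Δ to stable)

no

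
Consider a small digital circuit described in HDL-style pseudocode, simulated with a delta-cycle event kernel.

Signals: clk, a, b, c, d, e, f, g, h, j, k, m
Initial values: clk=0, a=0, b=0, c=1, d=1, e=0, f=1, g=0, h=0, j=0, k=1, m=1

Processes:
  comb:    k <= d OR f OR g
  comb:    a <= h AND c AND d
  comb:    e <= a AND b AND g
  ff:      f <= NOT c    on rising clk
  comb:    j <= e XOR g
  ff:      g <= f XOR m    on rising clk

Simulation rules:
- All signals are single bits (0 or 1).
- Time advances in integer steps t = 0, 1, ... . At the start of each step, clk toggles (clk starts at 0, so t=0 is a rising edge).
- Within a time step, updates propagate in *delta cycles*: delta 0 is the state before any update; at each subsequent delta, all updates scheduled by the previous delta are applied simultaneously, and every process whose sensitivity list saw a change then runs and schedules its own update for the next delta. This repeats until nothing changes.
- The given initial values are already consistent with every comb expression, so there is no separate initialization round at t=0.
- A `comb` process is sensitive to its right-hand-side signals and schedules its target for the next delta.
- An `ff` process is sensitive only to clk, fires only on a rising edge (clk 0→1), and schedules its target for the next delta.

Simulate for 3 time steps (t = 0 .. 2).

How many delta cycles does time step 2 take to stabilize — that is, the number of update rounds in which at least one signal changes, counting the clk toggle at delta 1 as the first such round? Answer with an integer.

3

[bits: c,clk,h,m,k,j,b,g,f,a,d,e]
t=0: Δ0=100110001010 Δ1=110110001010 Δ2=110110000010 | 2Δ
t=1: Δ0=110110000010 Δ1=100110000010 | 1Δ
t=2: Δ0=100110000010 Δ1=110110000010 Δ2=110110010010 Δ3=110111010010 | 3Δ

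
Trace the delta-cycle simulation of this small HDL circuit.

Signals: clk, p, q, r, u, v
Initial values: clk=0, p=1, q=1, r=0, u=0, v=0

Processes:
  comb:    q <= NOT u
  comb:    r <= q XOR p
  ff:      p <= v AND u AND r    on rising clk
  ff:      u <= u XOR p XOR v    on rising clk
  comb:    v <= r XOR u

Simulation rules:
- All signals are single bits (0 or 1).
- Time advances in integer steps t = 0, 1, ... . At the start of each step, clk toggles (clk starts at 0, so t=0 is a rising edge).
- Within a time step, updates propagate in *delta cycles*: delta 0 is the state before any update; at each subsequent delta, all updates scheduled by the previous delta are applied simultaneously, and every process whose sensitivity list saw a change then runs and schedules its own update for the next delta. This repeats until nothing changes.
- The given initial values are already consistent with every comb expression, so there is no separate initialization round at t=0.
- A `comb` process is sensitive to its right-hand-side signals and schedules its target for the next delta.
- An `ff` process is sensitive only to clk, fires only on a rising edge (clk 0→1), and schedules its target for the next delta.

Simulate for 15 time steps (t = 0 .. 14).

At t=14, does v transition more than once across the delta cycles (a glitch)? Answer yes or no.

yes

[bits: p,v,u,clk,r,q]
t=0: Δ0=100001 Δ1=100101 Δ2=001101 Δ3=011110 Δ4=001100 Δ5=011100 | 5Δ
t=1: Δ0=011100 Δ1=011000 | 1Δ
t=2: Δ0=011000 Δ1=011100 Δ2=010100 Δ3=000101 Δ4=000111 Δ5=010111 | 5Δ
t=3: Δ0=010111 Δ1=010011 | 1Δ
t=4: Δ0=010011 Δ1=010111 Δ2=011111 Δ3=001110 Δ4=001100 Δ5=011100 | 5Δ
t=5: Δ0=011100 Δ1=011000 | 1Δ
t=6: Δ0=011000 Δ1=011100 Δ2=010100 Δ3=000101 Δ4=000111 Δ5=010111 | 5Δ
t=7: Δ0=010111 Δ1=010011 | 1Δ
t=8: Δ0=010011 Δ1=010111 Δ2=011111 Δ3=001110 Δ4=001100 Δ5=011100 | 5Δ
t=9: Δ0=011100 Δ1=011000 | 1Δ
t=10: Δ0=011000 Δ1=011100 Δ2=010100 Δ3=000101 Δ4=000111 Δ5=010111 | 5Δ
t=11: Δ0=010111 Δ1=010011 | 1Δ
t=12: Δ0=010011 Δ1=010111 Δ2=011111 Δ3=001110 Δ4=001100 Δ5=011100 | 5Δ
t=13: Δ0=011100 Δ1=011000 | 1Δ
t=14: Δ0=011000 Δ1=011100 Δ2=010100 Δ3=000101 Δ4=000111 Δ5=010111 | 5Δ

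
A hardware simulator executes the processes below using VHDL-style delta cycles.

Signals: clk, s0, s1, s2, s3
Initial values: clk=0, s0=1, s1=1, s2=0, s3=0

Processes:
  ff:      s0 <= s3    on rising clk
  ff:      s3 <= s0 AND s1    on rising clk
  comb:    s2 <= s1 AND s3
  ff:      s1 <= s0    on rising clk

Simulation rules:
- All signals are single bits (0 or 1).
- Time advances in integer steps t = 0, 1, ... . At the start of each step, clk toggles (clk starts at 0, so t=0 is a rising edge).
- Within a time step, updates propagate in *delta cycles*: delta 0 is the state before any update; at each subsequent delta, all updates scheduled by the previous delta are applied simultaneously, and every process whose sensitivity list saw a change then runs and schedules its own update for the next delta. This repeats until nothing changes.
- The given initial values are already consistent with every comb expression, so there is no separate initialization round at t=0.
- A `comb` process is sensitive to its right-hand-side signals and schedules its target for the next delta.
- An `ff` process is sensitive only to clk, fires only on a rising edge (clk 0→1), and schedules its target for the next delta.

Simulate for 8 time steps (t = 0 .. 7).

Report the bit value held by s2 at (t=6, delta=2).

0

t0.Δ0 s3=0 s1=1 s2=0 clk=0 s0=1
t0.Δ1 s3=0 s1=1 s2=0 clk=1 s0=1
t0.Δ2 s3=1 s1=1 s2=0 clk=1 s0=0
t0.Δ3 s3=1 s1=1 s2=1 clk=1 s0=0
t1.Δ0 s3=1 s1=1 s2=1 clk=1 s0=0
t1.Δ1 s3=1 s1=1 s2=1 clk=0 s0=0
t2.Δ0 s3=1 s1=1 s2=1 clk=0 s0=0
t2.Δ1 s3=1 s1=1 s2=1 clk=1 s0=0
t2.Δ2 s3=0 s1=0 s2=1 clk=1 s0=1
t2.Δ3 s3=0 s1=0 s2=0 clk=1 s0=1
t3.Δ0 s3=0 s1=0 s2=0 clk=1 s0=1
t3.Δ1 s3=0 s1=0 s2=0 clk=0 s0=1
t4.Δ0 s3=0 s1=0 s2=0 clk=0 s0=1
t4.Δ1 s3=0 s1=0 s2=0 clk=1 s0=1
t4.Δ2 s3=0 s1=1 s2=0 clk=1 s0=0
t5.Δ0 s3=0 s1=1 s2=0 clk=1 s0=0
t5.Δ1 s3=0 s1=1 s2=0 clk=0 s0=0
t6.Δ0 s3=0 s1=1 s2=0 clk=0 s0=0
t6.Δ1 s3=0 s1=1 s2=0 clk=1 s0=0
t6.Δ2 s3=0 s1=0 s2=0 clk=1 s0=0
t7.Δ0 s3=0 s1=0 s2=0 clk=1 s0=0
t7.Δ1 s3=0 s1=0 s2=0 clk=0 s0=0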